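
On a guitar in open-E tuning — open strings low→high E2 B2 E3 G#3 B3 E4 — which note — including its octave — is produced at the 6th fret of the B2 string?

B2 is MIDI 47. Adding 6 gives 53, which is F3.

F3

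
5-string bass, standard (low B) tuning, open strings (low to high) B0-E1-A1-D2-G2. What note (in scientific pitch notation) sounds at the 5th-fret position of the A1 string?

Each fret is one semitone, so A1 + 5 = D2.

D2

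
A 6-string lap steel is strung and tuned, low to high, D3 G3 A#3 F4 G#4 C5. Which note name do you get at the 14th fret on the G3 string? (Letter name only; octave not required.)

The open G3 string plus 14 semitones: G–G#–A–A#–…–G–G#–A.

A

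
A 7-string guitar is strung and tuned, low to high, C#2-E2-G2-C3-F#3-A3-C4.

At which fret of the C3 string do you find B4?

B4 is 23 semitones above the open C3 (C–C#–D–D#–…–A–A#–B), so it sits at fret 23.

23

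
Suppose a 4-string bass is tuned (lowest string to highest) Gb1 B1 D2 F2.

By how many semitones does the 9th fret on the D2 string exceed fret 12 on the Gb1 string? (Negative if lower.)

5 semitones

D2 at fret 9 → B2 (MIDI 47); Gb1 at fret 12 → Gb2 (MIDI 42).
47 − 42 = 5, so the two pitches are 5 semitones apart.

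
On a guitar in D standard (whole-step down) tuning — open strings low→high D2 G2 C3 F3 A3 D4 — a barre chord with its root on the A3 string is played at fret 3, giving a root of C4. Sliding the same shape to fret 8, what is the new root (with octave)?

Moving from fret 3 to fret 8 shifts the root by 5 semitones.
C4 up 5 semitones is F4.

F4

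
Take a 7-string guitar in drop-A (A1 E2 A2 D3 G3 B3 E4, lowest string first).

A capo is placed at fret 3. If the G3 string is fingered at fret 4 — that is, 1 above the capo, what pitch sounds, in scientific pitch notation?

The capo raises the open G3 by 3 semitones to A#3; fretting 1 more gives G3 + 3 + 1 = G3 + 4 semitones = B3.

B3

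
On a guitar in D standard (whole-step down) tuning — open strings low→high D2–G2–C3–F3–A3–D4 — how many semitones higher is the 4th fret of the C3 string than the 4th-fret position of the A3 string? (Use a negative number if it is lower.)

-9 semitones

C3 at fret 4 → E3 (MIDI 52); A3 at fret 4 → C♯4 (MIDI 61).
52 − 61 = -9, so the two pitches are 9 semitones apart.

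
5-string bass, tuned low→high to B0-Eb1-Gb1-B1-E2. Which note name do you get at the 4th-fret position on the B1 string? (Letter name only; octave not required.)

B1 is MIDI 35. Adding 4 gives 39; 39 mod 12 = 3, i.e. Eb.

Eb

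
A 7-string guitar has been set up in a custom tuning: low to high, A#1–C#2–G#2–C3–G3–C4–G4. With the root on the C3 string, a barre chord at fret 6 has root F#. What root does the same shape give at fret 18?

Moving from fret 6 to fret 18 shifts the root by 12 semitones.
F# up 12 semitones is F#.

F#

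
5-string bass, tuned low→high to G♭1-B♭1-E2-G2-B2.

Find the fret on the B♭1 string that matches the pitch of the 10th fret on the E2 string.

16

E2 at fret 10 is E2 + 10 semitones = D3.
The open B♭1 string is 6 semitones below the open E2, so the same pitch on the B♭1 string lies at fret 10 + 6 = 16.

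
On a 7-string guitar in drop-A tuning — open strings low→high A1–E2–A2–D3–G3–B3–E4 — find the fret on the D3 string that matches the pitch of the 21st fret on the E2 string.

11

E2 at fret 21 is E2 + 21 semitones = C#4.
The open D3 string is 10 semitones above the open E2, so the same pitch on the D3 string lies at fret 21 − 10 = 11.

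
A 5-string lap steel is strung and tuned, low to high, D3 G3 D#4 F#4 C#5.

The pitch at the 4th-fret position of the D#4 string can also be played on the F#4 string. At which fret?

Fret 4 on D#4 is MIDI 63 + 4 = 67 (G4). On the F#4 string (open MIDI 66), that pitch is 67 − 66 = fret 1.

1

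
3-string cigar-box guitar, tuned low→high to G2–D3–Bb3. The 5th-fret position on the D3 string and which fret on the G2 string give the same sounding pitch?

12

Fret 5 on D3 is MIDI 50 + 5 = 55 (G3). On the G2 string (open MIDI 43), that pitch is 55 − 43 = fret 12.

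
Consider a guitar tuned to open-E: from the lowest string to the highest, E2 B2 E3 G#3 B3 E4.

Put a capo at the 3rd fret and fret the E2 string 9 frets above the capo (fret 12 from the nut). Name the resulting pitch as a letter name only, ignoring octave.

E

The capo raises the open E2 by 3 semitones to G2; fretting 9 more gives E2 + 3 + 9 = E2 + 12 semitones, landing on E.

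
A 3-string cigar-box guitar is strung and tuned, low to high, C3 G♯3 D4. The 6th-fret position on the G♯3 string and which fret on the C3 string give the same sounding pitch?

14

Fret 6 on G♯3 is MIDI 56 + 6 = 62 (D4). On the C3 string (open MIDI 48), that pitch is 62 − 48 = fret 14.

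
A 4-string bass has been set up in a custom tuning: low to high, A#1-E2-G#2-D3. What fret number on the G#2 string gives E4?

E4 is 20 semitones above the open G#2 (G#–A–A#–B–…–D–D#–E), so it sits at fret 20.

20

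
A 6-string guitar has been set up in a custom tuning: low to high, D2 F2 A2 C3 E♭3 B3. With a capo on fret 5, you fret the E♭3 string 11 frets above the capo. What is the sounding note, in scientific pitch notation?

The capo raises the open E♭3 by 5 semitones to A♭3; fretting 11 more gives E♭3 + 5 + 11 = E♭3 + 16 semitones = G4.

G4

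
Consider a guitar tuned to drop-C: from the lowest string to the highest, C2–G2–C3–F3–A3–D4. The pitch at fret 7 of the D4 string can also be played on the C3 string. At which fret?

Fret 7 on D4 is MIDI 62 + 7 = 69 (A4). On the C3 string (open MIDI 48), that pitch is 69 − 48 = fret 21.

21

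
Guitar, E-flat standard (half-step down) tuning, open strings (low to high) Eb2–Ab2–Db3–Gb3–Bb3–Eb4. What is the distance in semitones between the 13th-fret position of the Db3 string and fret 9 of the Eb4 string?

Db3 at fret 13 → D4 (MIDI 62); Eb4 at fret 9 → C5 (MIDI 72).
62 − 72 = -10, so the two pitches are 10 semitones apart, with C5 the higher.

10 semitones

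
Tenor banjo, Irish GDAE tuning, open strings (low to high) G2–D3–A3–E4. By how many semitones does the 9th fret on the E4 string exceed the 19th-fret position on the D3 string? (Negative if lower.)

4 semitones

E4 at fret 9 → C#5 (MIDI 73); D3 at fret 19 → A4 (MIDI 69).
73 − 69 = 4, so the two pitches are 4 semitones apart.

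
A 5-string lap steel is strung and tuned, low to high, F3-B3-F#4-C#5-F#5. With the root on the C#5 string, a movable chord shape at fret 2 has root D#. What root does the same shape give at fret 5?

F#

Moving from fret 2 to fret 5 shifts the root by 3 semitones.
D# up 3 semitones is F#.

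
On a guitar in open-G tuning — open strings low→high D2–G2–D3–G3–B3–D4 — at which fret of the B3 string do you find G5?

G5 is 20 semitones above the open B3 (B–C–C#–D–…–F–F#–G), so it sits at fret 20.

20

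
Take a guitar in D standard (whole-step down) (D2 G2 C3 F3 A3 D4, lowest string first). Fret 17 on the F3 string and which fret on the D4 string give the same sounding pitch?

8

F3 at fret 17 is F3 + 17 semitones = A#4.
The open D4 string is 9 semitones above the open F3, so the same pitch on the D4 string lies at fret 17 − 9 = 8.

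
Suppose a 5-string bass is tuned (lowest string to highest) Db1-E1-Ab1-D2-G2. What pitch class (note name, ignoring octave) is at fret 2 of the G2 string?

Each fret is one semitone, so G2 + 2 = A.

A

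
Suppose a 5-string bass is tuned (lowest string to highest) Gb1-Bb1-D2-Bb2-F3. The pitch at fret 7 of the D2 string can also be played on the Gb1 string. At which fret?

15

D2 at fret 7 is D2 + 7 semitones = A2.
The open Gb1 string is 8 semitones below the open D2, so the same pitch on the Gb1 string lies at fret 7 + 8 = 15.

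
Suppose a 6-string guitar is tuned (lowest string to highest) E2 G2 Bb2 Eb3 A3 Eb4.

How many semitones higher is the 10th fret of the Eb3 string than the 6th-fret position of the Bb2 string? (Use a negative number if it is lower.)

9 semitones

Eb3 at fret 10 → Db4 (MIDI 61); Bb2 at fret 6 → E3 (MIDI 52).
61 − 52 = 9, so the two pitches are 9 semitones apart.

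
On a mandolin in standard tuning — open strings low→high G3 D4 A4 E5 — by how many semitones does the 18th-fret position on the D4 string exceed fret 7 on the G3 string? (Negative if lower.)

18 semitones

D4 at fret 18 → G#5 (MIDI 80); G3 at fret 7 → D4 (MIDI 62).
80 − 62 = 18, so the two pitches are 18 semitones apart.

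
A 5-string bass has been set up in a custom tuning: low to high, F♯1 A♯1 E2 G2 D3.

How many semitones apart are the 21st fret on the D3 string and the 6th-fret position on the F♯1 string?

D3 at fret 21 → B4 (MIDI 71); F♯1 at fret 6 → C2 (MIDI 36).
71 − 36 = 35, so the two pitches are 35 semitones apart, with B4 the higher.

35 semitones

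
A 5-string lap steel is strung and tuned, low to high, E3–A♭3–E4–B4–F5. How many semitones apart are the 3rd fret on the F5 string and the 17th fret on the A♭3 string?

7 semitones

F5 at fret 3 → A♭5 (MIDI 80); A♭3 at fret 17 → D♭5 (MIDI 73).
80 − 73 = 7, so the two pitches are 7 semitones apart, with A♭5 the higher.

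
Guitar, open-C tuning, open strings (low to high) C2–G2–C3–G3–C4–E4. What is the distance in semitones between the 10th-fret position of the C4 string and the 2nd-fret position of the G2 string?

C4 at fret 10 → A♯4 (MIDI 70); G2 at fret 2 → A2 (MIDI 45).
70 − 45 = 25, so the two pitches are 25 semitones apart, with A♯4 the higher.

25 semitones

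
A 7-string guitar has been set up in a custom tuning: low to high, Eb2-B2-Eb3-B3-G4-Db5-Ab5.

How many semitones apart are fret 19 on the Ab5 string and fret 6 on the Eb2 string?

Ab5 at fret 19 → Eb7 (MIDI 99); Eb2 at fret 6 → A2 (MIDI 45).
99 − 45 = 54, so the two pitches are 54 semitones apart, with Eb7 the higher.

54 semitones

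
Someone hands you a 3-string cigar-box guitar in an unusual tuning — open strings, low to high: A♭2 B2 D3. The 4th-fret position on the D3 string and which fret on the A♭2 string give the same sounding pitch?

10

D3 at fret 4 is D3 + 4 semitones = G♭3.
The open A♭2 string is 6 semitones below the open D3, so the same pitch on the A♭2 string lies at fret 4 + 6 = 10.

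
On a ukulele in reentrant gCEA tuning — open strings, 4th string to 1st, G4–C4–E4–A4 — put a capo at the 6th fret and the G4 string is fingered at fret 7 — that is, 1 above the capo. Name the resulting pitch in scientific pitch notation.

D5

The capo raises the open G4 by 6 semitones to C#5; fretting 1 more gives G4 + 6 + 1 = G4 + 7 semitones = D5.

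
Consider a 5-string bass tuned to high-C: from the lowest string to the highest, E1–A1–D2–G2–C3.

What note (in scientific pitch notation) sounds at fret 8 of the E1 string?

C2

E1 is MIDI 28. Adding 8 gives 36, which is C2.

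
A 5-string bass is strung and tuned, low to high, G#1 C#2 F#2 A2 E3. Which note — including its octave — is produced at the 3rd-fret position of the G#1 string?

B1

G#1 is MIDI 32. Adding 3 gives 35, which is B1.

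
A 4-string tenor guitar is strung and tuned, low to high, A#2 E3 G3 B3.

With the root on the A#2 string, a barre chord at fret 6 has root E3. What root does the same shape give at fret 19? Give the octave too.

F4

Moving from fret 6 to fret 19 shifts the root by 13 semitones.
E3 up 13 semitones is F4.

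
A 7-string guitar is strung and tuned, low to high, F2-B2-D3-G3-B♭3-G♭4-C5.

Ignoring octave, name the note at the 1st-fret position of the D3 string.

D3 is MIDI 50. Adding 1 gives 51; 51 mod 12 = 3, i.e. E♭.
(Equivalently spelled D♯.)

E♭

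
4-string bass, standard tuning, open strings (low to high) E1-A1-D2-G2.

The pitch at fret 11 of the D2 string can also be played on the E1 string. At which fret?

Fret 11 on D2 is MIDI 38 + 11 = 49 (C♯3). On the E1 string (open MIDI 28), that pitch is 49 − 28 = fret 21.

21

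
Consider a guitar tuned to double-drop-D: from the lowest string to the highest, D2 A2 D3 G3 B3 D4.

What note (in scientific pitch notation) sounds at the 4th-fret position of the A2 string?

C#3

The open A2 string plus 4 semitones: A–A#–B–C–C#.
The walk passes from B into C once, so the octave number goes from 2 to 3.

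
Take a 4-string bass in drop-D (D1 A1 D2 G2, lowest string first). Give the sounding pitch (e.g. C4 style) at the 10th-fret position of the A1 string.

A1 is MIDI 33. Adding 10 gives 43, which is G2.

G2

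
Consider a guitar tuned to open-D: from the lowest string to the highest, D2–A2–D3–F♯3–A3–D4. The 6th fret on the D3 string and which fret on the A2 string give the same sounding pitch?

11

Fret 6 on D3 is MIDI 50 + 6 = 56 (G♯3). On the A2 string (open MIDI 45), that pitch is 56 − 45 = fret 11.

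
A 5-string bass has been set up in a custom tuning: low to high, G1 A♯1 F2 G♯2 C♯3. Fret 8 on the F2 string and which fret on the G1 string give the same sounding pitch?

F2 at fret 8 is F2 + 8 semitones = C♯3.
The open G1 string is 10 semitones below the open F2, so the same pitch on the G1 string lies at fret 8 + 10 = 18.

18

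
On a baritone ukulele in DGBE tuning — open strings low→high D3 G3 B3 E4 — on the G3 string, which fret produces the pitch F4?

F4 is 10 semitones above the open G3 (G–G#–A–A#–…–D#–E–F), so it sits at fret 10.

10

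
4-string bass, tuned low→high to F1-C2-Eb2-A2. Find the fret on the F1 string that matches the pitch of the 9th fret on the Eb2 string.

19

Eb2 at fret 9 is Eb2 + 9 semitones = C3.
The open F1 string is 10 semitones below the open Eb2, so the same pitch on the F1 string lies at fret 9 + 10 = 19.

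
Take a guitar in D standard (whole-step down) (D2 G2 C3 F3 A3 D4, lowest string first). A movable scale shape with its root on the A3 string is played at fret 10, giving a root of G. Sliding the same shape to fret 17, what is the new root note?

Moving from fret 10 to fret 17 shifts the root by 7 semitones.
G up 7 semitones is D.

D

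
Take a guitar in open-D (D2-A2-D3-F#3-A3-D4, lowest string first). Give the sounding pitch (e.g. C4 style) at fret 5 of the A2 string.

D3

Each fret is one semitone, so A2 + 5 = D3.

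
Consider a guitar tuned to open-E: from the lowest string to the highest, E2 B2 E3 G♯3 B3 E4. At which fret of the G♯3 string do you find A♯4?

14

A♯4 is 14 semitones above the open G♯3 (G#–A–A#–B–…–G#–A–A#), so it sits at fret 14.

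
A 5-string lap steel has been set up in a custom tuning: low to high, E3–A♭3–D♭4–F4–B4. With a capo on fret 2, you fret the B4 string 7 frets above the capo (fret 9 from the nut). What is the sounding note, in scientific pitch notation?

The capo raises the open B4 by 2 semitones to D♭5; fretting 7 more gives B4 + 2 + 7 = B4 + 9 semitones = A♭5.

A♭5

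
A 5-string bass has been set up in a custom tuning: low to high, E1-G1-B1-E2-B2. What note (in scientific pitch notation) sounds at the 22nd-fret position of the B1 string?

B1 is MIDI 35. Adding 22 gives 57, which is A3.

A3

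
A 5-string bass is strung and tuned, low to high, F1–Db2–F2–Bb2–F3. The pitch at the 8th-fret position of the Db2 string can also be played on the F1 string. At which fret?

16

Db2 at fret 8 is Db2 + 8 semitones = A2.
The open F1 string is 8 semitones below the open Db2, so the same pitch on the F1 string lies at fret 8 + 8 = 16.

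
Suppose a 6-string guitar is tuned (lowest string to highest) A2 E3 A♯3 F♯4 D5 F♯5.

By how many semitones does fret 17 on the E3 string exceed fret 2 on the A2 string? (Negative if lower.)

E3 at fret 17 → A4 (MIDI 69); A2 at fret 2 → B2 (MIDI 47).
69 − 47 = 22, so the two pitches are 22 semitones apart.

22 semitones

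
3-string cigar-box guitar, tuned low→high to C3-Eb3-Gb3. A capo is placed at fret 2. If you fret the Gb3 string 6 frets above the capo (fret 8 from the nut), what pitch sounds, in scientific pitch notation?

D4

The capo raises the open Gb3 by 2 semitones to Ab3; fretting 6 more gives Gb3 + 2 + 6 = Gb3 + 8 semitones = D4.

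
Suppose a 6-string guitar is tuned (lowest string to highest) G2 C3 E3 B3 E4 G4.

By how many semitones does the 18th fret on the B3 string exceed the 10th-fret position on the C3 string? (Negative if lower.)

19 semitones

B3 at fret 18 → F5 (MIDI 77); C3 at fret 10 → A#3 (MIDI 58).
77 − 58 = 19, so the two pitches are 19 semitones apart.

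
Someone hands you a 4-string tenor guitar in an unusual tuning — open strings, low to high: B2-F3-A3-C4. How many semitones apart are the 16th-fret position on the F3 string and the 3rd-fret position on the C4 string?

F3 at fret 16 → A4 (MIDI 69); C4 at fret 3 → Eb4 (MIDI 63).
69 − 63 = 6, so the two pitches are 6 semitones apart, with A4 the higher.

6 semitones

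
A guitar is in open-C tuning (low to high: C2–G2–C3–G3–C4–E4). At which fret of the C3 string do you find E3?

E3 is 4 semitones above the open C3 (C–C#–D–D#–E), so it sits at fret 4.

4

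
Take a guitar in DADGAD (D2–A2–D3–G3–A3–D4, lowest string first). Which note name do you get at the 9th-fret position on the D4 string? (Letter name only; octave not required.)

B

Each fret is one semitone, so D4 + 9 = B.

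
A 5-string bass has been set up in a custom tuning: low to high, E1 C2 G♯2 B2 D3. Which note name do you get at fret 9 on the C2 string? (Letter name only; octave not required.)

C2 is MIDI 36. Adding 9 gives 45; 45 mod 12 = 9, i.e. A.

A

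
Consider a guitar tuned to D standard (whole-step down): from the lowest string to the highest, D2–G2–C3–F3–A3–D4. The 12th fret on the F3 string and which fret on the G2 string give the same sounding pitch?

F3 at fret 12 is F3 + 12 semitones = F4.
The open G2 string is 10 semitones below the open F3, so the same pitch on the G2 string lies at fret 12 + 10 = 22.

22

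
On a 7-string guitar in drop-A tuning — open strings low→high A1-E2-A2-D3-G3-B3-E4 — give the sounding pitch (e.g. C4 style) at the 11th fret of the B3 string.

A#4

B3 is MIDI 59. Adding 11 gives 70, which is A#4.
(Equivalently spelled Bb4.)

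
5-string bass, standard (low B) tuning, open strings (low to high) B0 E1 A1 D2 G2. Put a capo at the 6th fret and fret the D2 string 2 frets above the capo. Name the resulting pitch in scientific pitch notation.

The capo raises the open D2 by 6 semitones to G#2; fretting 2 more gives D2 + 6 + 2 = D2 + 8 semitones = A#2.
(Also written Bb.)

A#2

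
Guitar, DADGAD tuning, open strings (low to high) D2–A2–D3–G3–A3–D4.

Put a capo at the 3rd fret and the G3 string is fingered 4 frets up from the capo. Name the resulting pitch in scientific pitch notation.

D4

The capo raises the open G3 by 3 semitones to A♯3; fretting 4 more gives G3 + 3 + 4 = G3 + 7 semitones = D4.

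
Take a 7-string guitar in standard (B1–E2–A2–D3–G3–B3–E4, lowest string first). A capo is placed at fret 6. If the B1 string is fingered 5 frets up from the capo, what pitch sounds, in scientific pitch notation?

The capo raises the open B1 by 6 semitones to F2; fretting 5 more gives B1 + 6 + 5 = B1 + 11 semitones = A#2.

A#2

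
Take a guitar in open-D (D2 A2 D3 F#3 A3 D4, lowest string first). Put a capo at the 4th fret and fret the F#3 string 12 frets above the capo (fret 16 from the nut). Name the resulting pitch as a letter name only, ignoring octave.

A#

The capo raises the open F#3 by 4 semitones to A#3; fretting 12 more gives F#3 + 4 + 12 = F#3 + 16 semitones, landing on A#.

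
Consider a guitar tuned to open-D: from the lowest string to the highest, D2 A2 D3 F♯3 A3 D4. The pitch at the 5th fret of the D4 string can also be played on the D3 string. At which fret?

D4 at fret 5 is D4 + 5 semitones = G4.
The open D3 string is 12 semitones below the open D4, so the same pitch on the D3 string lies at fret 5 + 12 = 17.

17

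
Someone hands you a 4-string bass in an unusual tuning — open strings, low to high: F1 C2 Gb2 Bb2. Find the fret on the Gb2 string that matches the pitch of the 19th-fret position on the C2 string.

13

Fret 19 on C2 is MIDI 36 + 19 = 55 (G3). On the Gb2 string (open MIDI 42), that pitch is 55 − 42 = fret 13.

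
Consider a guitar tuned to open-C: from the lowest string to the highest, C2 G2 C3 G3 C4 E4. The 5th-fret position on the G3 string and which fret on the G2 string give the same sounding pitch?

Fret 5 on G3 is MIDI 55 + 5 = 60 (C4). On the G2 string (open MIDI 43), that pitch is 60 − 43 = fret 17.

17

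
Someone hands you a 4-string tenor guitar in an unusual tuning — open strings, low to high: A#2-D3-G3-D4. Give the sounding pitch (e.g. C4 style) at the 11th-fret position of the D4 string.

C#5

The open D4 string plus 11 semitones: D–D#–E–F–…–B–C–C#.
The walk passes from B into C once, so the octave number goes from 4 to 5.
(Equivalently spelled Db5.)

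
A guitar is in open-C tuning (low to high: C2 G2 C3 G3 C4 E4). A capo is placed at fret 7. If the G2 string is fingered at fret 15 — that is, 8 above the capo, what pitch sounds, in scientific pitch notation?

The capo raises the open G2 by 7 semitones to D3; fretting 8 more gives G2 + 7 + 8 = G2 + 15 semitones = A♯3.
(Also written B♭.)

A♯3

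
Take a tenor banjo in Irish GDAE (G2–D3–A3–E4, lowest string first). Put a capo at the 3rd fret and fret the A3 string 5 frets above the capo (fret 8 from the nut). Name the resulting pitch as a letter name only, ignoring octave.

F

The capo raises the open A3 by 3 semitones to C4; fretting 5 more gives A3 + 3 + 5 = A3 + 8 semitones, landing on F.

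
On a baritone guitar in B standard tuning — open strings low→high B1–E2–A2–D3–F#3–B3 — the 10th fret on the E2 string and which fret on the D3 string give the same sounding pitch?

0

E2 at fret 10 is E2 + 10 semitones = D3.
The open D3 string is 10 semitones above the open E2, so the same pitch on the D3 string lies at fret 10 − 10 = 0.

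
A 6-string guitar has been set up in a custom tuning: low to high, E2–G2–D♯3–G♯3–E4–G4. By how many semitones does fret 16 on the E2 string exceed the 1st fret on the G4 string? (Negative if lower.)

E2 at fret 16 → G♯3 (MIDI 56); G4 at fret 1 → G♯4 (MIDI 68).
56 − 68 = -12, so the two pitches are 12 semitones apart.

-12 semitones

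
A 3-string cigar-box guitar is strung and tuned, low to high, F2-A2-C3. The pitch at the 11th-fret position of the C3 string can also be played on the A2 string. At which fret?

14

C3 at fret 11 is C3 + 11 semitones = B3.
The open A2 string is 3 semitones below the open C3, so the same pitch on the A2 string lies at fret 11 + 3 = 14.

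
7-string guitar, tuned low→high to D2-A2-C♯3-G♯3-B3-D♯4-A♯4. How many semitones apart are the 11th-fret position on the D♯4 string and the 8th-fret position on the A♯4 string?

D♯4 at fret 11 → D5 (MIDI 74); A♯4 at fret 8 → F♯5 (MIDI 78).
74 − 78 = -4, so the two pitches are 4 semitones apart, with F♯5 the higher.

4 semitones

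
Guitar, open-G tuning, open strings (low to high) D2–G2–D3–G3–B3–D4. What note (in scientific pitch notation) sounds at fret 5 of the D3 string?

G3

D3 is MIDI 50. Adding 5 gives 55, which is G3.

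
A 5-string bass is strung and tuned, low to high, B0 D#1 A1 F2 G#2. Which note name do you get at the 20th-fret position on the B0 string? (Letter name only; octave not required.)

The open B0 string plus 20 semitones: B–C–C#–D–…–F–F#–G.

G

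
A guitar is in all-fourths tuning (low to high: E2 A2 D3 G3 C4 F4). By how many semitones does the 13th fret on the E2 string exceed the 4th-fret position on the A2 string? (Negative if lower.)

4 semitones

E2 at fret 13 → F3 (MIDI 53); A2 at fret 4 → C#3 (MIDI 49).
53 − 49 = 4, so the two pitches are 4 semitones apart.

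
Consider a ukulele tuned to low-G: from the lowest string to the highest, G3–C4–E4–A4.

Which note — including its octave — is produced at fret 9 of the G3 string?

Each fret is one semitone, so G3 + 9 = E4.

E4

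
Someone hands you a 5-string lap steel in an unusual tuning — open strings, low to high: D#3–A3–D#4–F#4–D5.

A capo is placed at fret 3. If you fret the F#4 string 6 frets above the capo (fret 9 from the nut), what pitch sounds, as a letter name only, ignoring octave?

The capo raises the open F#4 by 3 semitones to A4; fretting 6 more gives F#4 + 3 + 6 = F#4 + 9 semitones, landing on D#.

D#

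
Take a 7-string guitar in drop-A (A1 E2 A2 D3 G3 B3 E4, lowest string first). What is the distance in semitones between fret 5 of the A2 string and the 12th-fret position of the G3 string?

17 semitones

A2 at fret 5 → D3 (MIDI 50); G3 at fret 12 → G4 (MIDI 67).
50 − 67 = -17, so the two pitches are 17 semitones apart, with G4 the higher.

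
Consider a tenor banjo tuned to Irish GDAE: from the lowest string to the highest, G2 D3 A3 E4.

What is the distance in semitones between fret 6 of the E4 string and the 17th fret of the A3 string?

E4 at fret 6 → A#4 (MIDI 70); A3 at fret 17 → D5 (MIDI 74).
70 − 74 = -4, so the two pitches are 4 semitones apart, with D5 the higher.

4 semitones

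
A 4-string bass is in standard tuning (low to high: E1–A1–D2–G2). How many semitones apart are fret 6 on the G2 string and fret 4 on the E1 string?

G2 at fret 6 → C#3 (MIDI 49); E1 at fret 4 → G#1 (MIDI 32).
49 − 32 = 17, so the two pitches are 17 semitones apart, with C#3 the higher.

17 semitones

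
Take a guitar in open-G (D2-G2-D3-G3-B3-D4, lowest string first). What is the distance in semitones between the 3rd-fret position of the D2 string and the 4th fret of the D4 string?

25 semitones

D2 at fret 3 → F2 (MIDI 41); D4 at fret 4 → F#4 (MIDI 66).
41 − 66 = -25, so the two pitches are 25 semitones apart, with F#4 the higher.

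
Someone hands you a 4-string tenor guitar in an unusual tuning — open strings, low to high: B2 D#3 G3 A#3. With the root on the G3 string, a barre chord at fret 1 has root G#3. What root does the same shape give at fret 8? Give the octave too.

Moving from fret 1 to fret 8 shifts the root by 7 semitones.
G#3 up 7 semitones is D#4.

D#4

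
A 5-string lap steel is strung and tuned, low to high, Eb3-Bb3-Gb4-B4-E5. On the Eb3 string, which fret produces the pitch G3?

4

G3 is 4 semitones above the open Eb3 (Eb–E–F–Gb–G), so it sits at fret 4.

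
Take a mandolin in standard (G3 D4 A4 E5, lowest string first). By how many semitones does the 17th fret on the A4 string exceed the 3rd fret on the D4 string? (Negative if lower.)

21 semitones

A4 at fret 17 → D6 (MIDI 86); D4 at fret 3 → F4 (MIDI 65).
86 − 65 = 21, so the two pitches are 21 semitones apart.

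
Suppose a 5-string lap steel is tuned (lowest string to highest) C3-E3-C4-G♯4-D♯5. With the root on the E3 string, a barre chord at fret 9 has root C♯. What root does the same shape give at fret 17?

A

Moving from fret 9 to fret 17 shifts the root by 8 semitones.
C♯ up 8 semitones is A.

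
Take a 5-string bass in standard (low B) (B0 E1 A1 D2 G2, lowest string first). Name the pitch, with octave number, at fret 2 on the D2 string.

The open D2 string plus 2 semitones: D–D#–E.
No B→C boundary is crossed, so the octave stays at 2.

E2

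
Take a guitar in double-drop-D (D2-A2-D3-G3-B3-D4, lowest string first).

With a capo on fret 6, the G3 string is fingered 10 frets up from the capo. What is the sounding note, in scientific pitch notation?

B4

The capo raises the open G3 by 6 semitones to C#4; fretting 10 more gives G3 + 6 + 10 = G3 + 16 semitones = B4.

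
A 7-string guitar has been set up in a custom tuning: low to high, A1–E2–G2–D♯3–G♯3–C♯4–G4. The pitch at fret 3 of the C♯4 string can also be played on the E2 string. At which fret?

24

C♯4 at fret 3 is C♯4 + 3 semitones = E4.
The open E2 string is 21 semitones below the open C♯4, so the same pitch on the E2 string lies at fret 3 + 21 = 24.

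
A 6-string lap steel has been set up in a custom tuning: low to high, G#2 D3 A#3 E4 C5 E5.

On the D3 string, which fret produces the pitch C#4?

11

C#4 is 11 semitones above the open D3 (D–D#–E–F–…–B–C–C#), so it sits at fret 11.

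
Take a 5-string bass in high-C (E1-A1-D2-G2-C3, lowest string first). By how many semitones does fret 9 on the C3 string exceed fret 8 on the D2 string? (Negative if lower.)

11 semitones

C3 at fret 9 → A3 (MIDI 57); D2 at fret 8 → A#2 (MIDI 46).
57 − 46 = 11, so the two pitches are 11 semitones apart.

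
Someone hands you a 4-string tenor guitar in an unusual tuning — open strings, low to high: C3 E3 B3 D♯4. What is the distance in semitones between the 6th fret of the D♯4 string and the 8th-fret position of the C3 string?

13 semitones

D♯4 at fret 6 → A4 (MIDI 69); C3 at fret 8 → G♯3 (MIDI 56).
69 − 56 = 13, so the two pitches are 13 semitones apart, with A4 the higher.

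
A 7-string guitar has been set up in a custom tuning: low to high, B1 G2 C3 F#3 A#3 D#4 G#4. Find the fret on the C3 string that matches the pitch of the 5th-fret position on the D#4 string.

20

Fret 5 on D#4 is MIDI 63 + 5 = 68 (G#4). On the C3 string (open MIDI 48), that pitch is 68 − 48 = fret 20.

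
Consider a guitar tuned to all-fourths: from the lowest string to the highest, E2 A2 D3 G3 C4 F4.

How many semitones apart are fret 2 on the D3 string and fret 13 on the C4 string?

D3 at fret 2 → E3 (MIDI 52); C4 at fret 13 → C♯5 (MIDI 73).
52 − 73 = -21, so the two pitches are 21 semitones apart, with C♯5 the higher.

21 semitones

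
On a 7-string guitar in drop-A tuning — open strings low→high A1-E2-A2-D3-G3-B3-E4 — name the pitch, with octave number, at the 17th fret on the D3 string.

The open D3 string plus 17 semitones: D–D#–E–F–…–F–F#–G.
The walk passes from B into C once, so the octave number goes from 3 to 4.

G4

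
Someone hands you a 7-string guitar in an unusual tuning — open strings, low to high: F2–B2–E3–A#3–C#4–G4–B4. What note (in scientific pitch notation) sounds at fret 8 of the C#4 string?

A4

Each fret is one semitone, so C#4 + 8 = A4.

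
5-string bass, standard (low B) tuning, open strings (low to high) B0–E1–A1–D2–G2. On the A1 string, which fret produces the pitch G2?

10

G2 is 10 semitones above the open A1 (A–A#–B–C–…–F–F#–G), so it sits at fret 10.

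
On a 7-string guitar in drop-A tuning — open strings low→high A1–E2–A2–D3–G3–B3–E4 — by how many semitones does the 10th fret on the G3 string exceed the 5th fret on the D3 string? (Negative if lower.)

G3 at fret 10 → F4 (MIDI 65); D3 at fret 5 → G3 (MIDI 55).
65 − 55 = 10, so the two pitches are 10 semitones apart.

10 semitones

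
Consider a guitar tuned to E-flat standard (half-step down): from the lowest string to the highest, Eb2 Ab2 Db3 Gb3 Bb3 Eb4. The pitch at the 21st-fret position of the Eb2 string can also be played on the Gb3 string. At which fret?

Fret 21 on Eb2 is MIDI 39 + 21 = 60 (C4). On the Gb3 string (open MIDI 54), that pitch is 60 − 54 = fret 6.

6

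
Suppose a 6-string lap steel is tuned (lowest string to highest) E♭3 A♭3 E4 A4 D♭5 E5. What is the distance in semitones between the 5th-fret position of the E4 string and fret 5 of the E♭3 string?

E4 at fret 5 → A4 (MIDI 69); E♭3 at fret 5 → A♭3 (MIDI 56).
69 − 56 = 13, so the two pitches are 13 semitones apart, with A4 the higher.

13 semitones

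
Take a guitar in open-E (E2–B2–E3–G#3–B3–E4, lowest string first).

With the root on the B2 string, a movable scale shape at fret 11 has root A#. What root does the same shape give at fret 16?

D#

Moving from fret 11 to fret 16 shifts the root by 5 semitones.
A# up 5 semitones is D#.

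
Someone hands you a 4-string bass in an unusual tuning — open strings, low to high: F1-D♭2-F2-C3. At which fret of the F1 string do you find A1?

4

A1 is 4 semitones above the open F1 (F–Gb–G–Ab–A), so it sits at fret 4.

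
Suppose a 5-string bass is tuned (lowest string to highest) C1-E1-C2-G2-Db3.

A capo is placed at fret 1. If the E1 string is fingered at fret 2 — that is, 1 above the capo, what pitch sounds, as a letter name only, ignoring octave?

Gb

The capo raises the open E1 by 1 semitone to F1; fretting 1 more gives E1 + 1 + 1 = E1 + 2 semitones, landing on Gb.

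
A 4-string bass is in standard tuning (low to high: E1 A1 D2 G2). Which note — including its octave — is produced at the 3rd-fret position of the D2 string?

D2 is MIDI 38. Adding 3 gives 41, which is F2.

F2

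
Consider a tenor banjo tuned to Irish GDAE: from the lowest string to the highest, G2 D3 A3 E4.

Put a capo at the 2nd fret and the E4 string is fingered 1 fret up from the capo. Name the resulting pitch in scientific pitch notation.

The capo raises the open E4 by 2 semitones to F♯4; fretting 1 more gives E4 + 2 + 1 = E4 + 3 semitones = G4.

G4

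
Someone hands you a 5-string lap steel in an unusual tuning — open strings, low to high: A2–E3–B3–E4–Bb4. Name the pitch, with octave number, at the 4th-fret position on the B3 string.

Eb4

The open B3 string plus 4 semitones: B–C–Db–D–Eb.
The walk passes from B into C once, so the octave number goes from 3 to 4.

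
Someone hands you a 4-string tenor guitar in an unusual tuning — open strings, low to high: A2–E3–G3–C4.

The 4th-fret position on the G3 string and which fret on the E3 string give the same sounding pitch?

7

Fret 4 on G3 is MIDI 55 + 4 = 59 (B3). On the E3 string (open MIDI 52), that pitch is 59 − 52 = fret 7.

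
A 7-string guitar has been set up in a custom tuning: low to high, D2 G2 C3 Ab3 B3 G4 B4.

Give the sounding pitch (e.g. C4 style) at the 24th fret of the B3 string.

B5

B3 is MIDI 59. Adding 24 gives 83, which is B5.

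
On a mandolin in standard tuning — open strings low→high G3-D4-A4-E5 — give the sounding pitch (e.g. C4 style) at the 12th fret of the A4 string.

The open A4 string plus 12 semitones: A–A#–B–C–…–G–G#–A.
The walk passes from B into C once, so the octave number goes from 4 to 5.

A5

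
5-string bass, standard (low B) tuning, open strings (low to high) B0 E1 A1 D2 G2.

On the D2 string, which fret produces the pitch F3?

15

F3 is 15 semitones above the open D2 (D–D#–E–F–…–D#–E–F), so it sits at fret 15.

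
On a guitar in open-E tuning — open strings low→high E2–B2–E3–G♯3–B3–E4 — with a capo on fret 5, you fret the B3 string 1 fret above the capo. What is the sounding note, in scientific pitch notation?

The capo raises the open B3 by 5 semitones to E4; fretting 1 more gives B3 + 5 + 1 = B3 + 6 semitones = F4.

F4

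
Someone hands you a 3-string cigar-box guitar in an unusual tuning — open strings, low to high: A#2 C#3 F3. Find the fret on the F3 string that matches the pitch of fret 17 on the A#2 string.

10

A#2 at fret 17 is A#2 + 17 semitones = D#4.
The open F3 string is 7 semitones above the open A#2, so the same pitch on the F3 string lies at fret 17 − 7 = 10.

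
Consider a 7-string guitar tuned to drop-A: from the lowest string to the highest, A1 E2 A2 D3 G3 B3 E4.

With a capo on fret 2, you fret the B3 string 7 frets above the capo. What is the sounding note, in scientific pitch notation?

G#4

The capo raises the open B3 by 2 semitones to C#4; fretting 7 more gives B3 + 2 + 7 = B3 + 9 semitones = G#4.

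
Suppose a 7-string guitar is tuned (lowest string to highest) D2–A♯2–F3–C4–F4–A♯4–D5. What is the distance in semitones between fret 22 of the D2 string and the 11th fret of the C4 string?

11 semitones

D2 at fret 22 → C4 (MIDI 60); C4 at fret 11 → B4 (MIDI 71).
60 − 71 = -11, so the two pitches are 11 semitones apart, with B4 the higher.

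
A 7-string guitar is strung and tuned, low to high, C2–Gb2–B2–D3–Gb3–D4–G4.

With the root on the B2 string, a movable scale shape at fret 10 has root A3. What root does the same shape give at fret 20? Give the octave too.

G4

Moving from fret 10 to fret 20 shifts the root by 10 semitones.
A3 up 10 semitones is G4.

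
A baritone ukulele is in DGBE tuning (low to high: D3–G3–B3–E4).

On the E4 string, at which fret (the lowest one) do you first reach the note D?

From E4, count semitones up the chromatic scale until reaching D: E–F–F#–G–…–C–C#–D — 10 steps.

10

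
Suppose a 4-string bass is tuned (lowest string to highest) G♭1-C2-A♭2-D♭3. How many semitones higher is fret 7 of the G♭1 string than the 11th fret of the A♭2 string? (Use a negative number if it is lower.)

-18 semitones

G♭1 at fret 7 → D♭2 (MIDI 37); A♭2 at fret 11 → G3 (MIDI 55).
37 − 55 = -18, so the two pitches are 18 semitones apart.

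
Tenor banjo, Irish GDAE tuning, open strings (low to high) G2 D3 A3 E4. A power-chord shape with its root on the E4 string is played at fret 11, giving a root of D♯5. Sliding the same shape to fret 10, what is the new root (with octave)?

Moving from fret 11 to fret 10 shifts the root by -1 semitone.
D♯5 down 1 semitone is D5.

D5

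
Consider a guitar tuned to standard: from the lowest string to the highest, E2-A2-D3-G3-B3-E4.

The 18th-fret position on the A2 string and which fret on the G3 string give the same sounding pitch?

A2 at fret 18 is A2 + 18 semitones = D♯4.
The open G3 string is 10 semitones above the open A2, so the same pitch on the G3 string lies at fret 18 − 10 = 8.

8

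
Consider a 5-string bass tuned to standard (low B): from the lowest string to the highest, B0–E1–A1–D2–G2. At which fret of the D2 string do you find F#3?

F#3 is 16 semitones above the open D2 (D–D#–E–F–…–E–F–F#), so it sits at fret 16.

16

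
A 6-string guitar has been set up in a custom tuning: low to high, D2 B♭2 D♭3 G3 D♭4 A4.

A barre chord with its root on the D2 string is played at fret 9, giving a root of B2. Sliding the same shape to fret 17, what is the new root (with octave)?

G3

Moving from fret 9 to fret 17 shifts the root by 8 semitones.
B2 up 8 semitones is G3.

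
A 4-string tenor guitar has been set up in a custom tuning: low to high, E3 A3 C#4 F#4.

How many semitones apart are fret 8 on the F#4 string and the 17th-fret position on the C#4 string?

F#4 at fret 8 → D5 (MIDI 74); C#4 at fret 17 → F#5 (MIDI 78).
74 − 78 = -4, so the two pitches are 4 semitones apart, with F#5 the higher.

4 semitones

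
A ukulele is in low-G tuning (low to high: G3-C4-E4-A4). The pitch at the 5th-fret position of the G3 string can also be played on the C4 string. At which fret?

Fret 5 on G3 is MIDI 55 + 5 = 60 (C4). On the C4 string (open MIDI 60), that pitch is 60 − 60 = fret 0.

0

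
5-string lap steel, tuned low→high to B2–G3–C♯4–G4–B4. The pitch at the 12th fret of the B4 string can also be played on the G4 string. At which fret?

Fret 12 on B4 is MIDI 71 + 12 = 83 (B5). On the G4 string (open MIDI 67), that pitch is 83 − 67 = fret 16.

16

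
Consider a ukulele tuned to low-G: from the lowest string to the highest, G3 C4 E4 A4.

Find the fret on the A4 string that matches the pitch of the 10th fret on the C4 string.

1

C4 at fret 10 is C4 + 10 semitones = A#4.
The open A4 string is 9 semitones above the open C4, so the same pitch on the A4 string lies at fret 10 − 9 = 1.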